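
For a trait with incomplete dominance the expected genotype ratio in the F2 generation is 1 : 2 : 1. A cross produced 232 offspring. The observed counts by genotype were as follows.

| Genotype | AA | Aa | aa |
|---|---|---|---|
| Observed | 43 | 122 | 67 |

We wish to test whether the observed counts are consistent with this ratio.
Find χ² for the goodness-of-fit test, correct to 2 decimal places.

Ratio total = 4. Expected counts: 232×1/4 = 58, 232×2/4 = 116, 232×1/4 = 58.
χ² = (43−58)²/58 + (122−116)²/116 + (67−58)²/58
   = 3.879 + 0.310 + 1.397
Sum = 5.59

5.59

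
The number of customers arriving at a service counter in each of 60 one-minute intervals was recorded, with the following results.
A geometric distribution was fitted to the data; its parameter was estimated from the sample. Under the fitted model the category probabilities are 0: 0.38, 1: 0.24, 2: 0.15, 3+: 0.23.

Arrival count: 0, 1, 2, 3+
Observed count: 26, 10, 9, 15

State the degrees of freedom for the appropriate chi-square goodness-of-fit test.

2

There are k = 4 categories and 1 parameter estimated from the data, so df = 4 − 1 − 1 = 2.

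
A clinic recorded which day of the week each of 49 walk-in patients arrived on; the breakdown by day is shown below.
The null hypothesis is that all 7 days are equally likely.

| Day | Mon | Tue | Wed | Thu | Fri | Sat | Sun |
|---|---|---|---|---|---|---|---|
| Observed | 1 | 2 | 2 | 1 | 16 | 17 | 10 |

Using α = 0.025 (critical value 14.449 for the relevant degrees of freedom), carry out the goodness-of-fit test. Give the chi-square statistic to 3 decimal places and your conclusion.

Expected count for each of the 7 categories: 49/7 = 7.
χ² = (1−7)²/7 + (2−7)²/7 + (2−7)²/7 + (1−7)²/7 + (16−7)²/7 + (17−7)²/7 + (10−7)²/7
   = 5.1429 + 3.5714 + 3.5714 + 5.1429 + 11.5714 + 14.2857 + 1.2857
Sum = 44.571
df = 6. Since 44.571 > 14.449, we reject H₀.

44.571; reject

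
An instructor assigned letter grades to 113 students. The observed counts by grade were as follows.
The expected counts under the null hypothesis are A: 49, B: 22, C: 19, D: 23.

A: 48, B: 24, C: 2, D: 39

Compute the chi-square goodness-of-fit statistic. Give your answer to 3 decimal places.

26.543

A: (48 − 49)²/49 = 1/49 = 0.0204
B: (24 − 22)²/22 = 4/22 = 0.1818
C: (2 − 19)²/19 = 289/19 = 15.2105
D: (39 − 23)²/23 = 256/23 = 11.1304
Sum = 26.543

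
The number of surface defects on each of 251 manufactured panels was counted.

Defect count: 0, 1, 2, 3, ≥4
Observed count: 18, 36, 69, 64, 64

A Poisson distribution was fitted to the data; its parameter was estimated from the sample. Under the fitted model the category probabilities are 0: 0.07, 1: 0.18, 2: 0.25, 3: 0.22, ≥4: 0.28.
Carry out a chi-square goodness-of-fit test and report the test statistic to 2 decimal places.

Expected counts E_i = n·p_i: 251×0.07 = 17.57, 251×0.18 = 45.18, 251×0.25 = 62.75, 251×0.22 = 55.22, 251×0.28 = 70.28.
χ² = (18−17.57)²/17.57 + (36−45.18)²/45.18 + (69−62.75)²/62.75 + (64−55.22)²/55.22 + (64−70.28)²/70.28
   = 0.011 + 1.865 + 0.623 + 1.396 + 0.561
Sum = 4.46

4.46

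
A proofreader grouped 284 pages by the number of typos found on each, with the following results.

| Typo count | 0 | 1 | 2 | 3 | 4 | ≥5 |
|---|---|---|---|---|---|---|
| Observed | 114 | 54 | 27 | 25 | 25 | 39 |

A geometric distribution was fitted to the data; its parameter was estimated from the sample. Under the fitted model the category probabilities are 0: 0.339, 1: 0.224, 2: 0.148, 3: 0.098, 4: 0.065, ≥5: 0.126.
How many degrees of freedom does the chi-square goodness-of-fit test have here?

4

There are k = 6 categories and 1 parameter estimated from the data, so df = 6 − 1 − 1 = 4.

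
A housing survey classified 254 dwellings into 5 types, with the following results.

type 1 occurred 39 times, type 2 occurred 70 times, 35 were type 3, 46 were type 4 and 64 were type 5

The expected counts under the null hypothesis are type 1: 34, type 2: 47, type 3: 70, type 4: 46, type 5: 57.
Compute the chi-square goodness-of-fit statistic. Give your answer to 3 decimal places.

30.350

type 1: (39 − 34)²/34 = 25/34 = 0.7353
type 2: (70 − 47)²/47 = 529/47 = 11.2553
type 3: (35 − 70)²/70 = 1225/70 = 17.5000
type 4: (46 − 46)²/46 = 0/46 = 0.0000
type 5: (64 − 57)²/57 = 49/57 = 0.8596
Sum = 30.350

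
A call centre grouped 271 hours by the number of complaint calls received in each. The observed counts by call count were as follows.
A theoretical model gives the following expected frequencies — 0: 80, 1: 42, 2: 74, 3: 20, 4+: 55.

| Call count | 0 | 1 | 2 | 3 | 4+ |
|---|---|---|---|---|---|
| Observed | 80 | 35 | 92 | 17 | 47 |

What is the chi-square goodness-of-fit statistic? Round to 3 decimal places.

χ² = (80−80)²/80 + (35−42)²/42 + (92−74)²/74 + (17−20)²/20 + (47−55)²/55
   = 0.0000 + 1.1667 + 4.3784 + 0.4500 + 1.1636
Sum = 7.159

7.159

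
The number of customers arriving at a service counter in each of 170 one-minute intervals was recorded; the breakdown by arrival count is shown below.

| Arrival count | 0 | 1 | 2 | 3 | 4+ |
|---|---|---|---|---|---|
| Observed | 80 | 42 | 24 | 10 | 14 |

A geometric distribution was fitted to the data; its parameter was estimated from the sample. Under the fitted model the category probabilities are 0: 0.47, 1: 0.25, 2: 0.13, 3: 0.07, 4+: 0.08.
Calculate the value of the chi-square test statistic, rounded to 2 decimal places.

0.48

Expected counts E_i = n·p_i: 170×0.47 = 79.9, 170×0.25 = 42.5, 170×0.13 = 22.1, 170×0.07 = 11.9, 170×0.08 = 13.6.
cat         O        E   (O−E)²/E
0          80     79.9      0.000
1          42     42.5      0.006
2          24     22.1      0.163
3          10     11.9      0.303
4+         14     13.6      0.012
Sum = 0.48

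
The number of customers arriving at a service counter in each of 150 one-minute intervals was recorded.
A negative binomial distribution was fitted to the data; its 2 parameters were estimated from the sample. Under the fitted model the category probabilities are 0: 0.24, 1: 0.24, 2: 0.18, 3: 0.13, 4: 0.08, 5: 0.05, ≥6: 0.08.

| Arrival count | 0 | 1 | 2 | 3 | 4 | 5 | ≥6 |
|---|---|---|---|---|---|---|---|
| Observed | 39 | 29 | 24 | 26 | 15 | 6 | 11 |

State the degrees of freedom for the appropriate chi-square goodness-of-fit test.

There are k = 7 categories and 2 parameters estimated from the data, so df = 7 − 1 − 2 = 4.

4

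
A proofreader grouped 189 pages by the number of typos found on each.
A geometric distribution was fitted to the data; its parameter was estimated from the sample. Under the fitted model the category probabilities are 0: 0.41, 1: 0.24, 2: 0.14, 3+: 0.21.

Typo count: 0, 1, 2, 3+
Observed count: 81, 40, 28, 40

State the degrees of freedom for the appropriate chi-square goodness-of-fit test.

There are k = 4 categories and 1 parameter estimated from the data, so df = 4 − 1 − 1 = 2.

2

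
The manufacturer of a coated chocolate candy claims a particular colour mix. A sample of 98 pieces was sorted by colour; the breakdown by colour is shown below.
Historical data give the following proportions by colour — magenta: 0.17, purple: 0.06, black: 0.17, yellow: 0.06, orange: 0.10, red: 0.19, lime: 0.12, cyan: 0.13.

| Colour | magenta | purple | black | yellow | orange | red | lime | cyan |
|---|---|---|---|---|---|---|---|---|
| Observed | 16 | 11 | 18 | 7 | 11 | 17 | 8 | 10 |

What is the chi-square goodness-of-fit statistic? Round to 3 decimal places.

Expected counts E_i = n·p_i: 98×0.17 = 16.66, 98×0.06 = 5.88, 98×0.17 = 16.66, 98×0.06 = 5.88, 98×0.10 = 9.8, 98×0.19 = 18.62, 98×0.12 = 11.76, 98×0.13 = 12.74.
cat          O        E   (O−E)²/E
magenta     16    16.66     0.0261
purple      11     5.88     4.4582
black       18    16.66     0.1078
yellow       7     5.88     0.2133
orange      11      9.8     0.1469
red         17    18.62     0.1409
lime         8    11.76     1.2022
cyan        10    12.74     0.5893
Sum = 6.885

6.885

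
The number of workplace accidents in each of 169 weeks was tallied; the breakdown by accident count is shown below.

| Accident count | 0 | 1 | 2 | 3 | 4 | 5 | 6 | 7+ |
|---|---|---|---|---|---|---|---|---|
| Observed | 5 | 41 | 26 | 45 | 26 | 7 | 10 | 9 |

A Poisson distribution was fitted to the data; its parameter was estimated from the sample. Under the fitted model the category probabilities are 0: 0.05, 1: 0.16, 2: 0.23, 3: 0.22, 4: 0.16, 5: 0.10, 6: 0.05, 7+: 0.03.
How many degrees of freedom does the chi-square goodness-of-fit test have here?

There are k = 8 categories and 1 parameter estimated from the data, so df = 8 − 1 − 1 = 6.

6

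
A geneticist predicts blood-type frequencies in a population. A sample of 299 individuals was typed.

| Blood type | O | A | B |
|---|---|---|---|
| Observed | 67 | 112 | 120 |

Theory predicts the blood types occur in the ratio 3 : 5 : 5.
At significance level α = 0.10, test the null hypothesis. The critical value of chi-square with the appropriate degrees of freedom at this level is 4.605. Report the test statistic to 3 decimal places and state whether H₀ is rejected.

0.354; do not reject

Ratio total = 13. Expected counts: 299×3/13 = 69, 299×5/13 = 115, 299×5/13 = 115.
O: (67 − 69)²/69 = 4/69 = 0.0580
A: (112 − 115)²/115 = 9/115 = 0.0783
B: (120 − 115)²/115 = 25/115 = 0.2174
Sum = 0.354
df = 2. Since 0.354 < 4.605, we do not reject H₀.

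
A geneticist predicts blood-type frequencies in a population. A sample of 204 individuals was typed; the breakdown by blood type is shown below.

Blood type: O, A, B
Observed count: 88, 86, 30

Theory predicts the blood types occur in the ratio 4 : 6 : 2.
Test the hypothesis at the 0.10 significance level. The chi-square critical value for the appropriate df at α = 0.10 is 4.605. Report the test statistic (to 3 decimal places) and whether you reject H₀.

Ratio total = 12. Expected counts: 204×4/12 = 68, 204×6/12 = 102, 204×2/12 = 34.
cat         O        E   (O−E)²/E
O          88       68     5.8824
A          86      102     2.5098
B          30       34     0.4706
Sum = 8.863
df = 2. Since 8.863 > 4.605, we reject H₀.

8.863; reject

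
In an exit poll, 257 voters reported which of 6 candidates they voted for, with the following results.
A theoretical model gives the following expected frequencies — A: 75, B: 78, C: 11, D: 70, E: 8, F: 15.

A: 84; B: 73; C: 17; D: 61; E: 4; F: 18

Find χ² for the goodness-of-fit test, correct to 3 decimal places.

8.430

A: (84 − 75)²/75 = 81/75 = 1.0800
B: (73 − 78)²/78 = 25/78 = 0.3205
C: (17 − 11)²/11 = 36/11 = 3.2727
D: (61 − 70)²/70 = 81/70 = 1.1571
E: (4 − 8)²/8 = 16/8 = 2.0000
F: (18 − 15)²/15 = 9/15 = 0.6000
Sum = 8.430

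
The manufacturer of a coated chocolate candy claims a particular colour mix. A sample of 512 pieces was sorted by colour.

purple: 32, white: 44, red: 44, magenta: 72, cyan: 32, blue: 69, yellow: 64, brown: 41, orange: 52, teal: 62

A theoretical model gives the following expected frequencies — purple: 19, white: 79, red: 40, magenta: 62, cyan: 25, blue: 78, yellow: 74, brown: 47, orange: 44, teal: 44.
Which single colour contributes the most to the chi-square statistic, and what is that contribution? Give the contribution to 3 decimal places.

white, 15.506

χ² = (32−19)²/19 + (44−79)²/79 + (44−40)²/40 + (72−62)²/62 + (32−25)²/25 + (69−78)²/78 + (64−74)²/74 + (41−47)²/47 + (52−44)²/44 + (62−44)²/44
   = 8.8947 + 15.5063 + 0.4000 + 1.6129 + 1.9600 + 1.0385 + 1.3514 + 0.7660 + 1.4545 + 7.3636
The largest term is for white: 15.506.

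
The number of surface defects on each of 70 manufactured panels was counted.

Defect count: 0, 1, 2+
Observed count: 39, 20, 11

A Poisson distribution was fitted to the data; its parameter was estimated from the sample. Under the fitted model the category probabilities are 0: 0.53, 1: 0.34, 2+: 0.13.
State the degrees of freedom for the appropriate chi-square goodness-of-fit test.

1

There are k = 3 categories and 1 parameter estimated from the data, so df = 3 − 1 − 1 = 1.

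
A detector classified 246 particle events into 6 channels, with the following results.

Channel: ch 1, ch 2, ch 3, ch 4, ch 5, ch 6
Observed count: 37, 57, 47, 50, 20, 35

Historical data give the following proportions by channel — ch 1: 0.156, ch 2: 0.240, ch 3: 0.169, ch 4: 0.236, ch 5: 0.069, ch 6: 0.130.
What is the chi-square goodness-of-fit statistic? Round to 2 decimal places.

Expected counts E_i = n·p_i: 246×0.156 = 38.376, 246×0.240 = 59.04, 246×0.169 = 41.574, 246×0.236 = 58.056, 246×0.069 = 16.974, 246×0.130 = 31.98.
χ² = (37−38.376)²/38.376 + (57−59.04)²/59.04 + (47−41.574)²/41.574 + (50−58.056)²/58.056 + (20−16.974)²/16.974 + (35−31.98)²/31.98
   = 0.049 + 0.070 + 0.708 + 1.118 + 0.539 + 0.285
Sum = 2.77

2.77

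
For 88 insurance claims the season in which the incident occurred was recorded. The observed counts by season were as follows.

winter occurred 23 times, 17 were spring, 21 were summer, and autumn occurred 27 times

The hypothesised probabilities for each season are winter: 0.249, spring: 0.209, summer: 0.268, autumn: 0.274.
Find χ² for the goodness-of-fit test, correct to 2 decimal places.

Expected counts E_i = n·p_i: 88×0.249 = 21.912, 88×0.209 = 18.392, 88×0.268 = 23.584, 88×0.274 = 24.112.
cat         O        E   (O−E)²/E
winter     23   21.912      0.054
spring     17   18.392      0.105
summer     21   23.584      0.283
autumn     27   24.112      0.346
Sum = 0.79

0.79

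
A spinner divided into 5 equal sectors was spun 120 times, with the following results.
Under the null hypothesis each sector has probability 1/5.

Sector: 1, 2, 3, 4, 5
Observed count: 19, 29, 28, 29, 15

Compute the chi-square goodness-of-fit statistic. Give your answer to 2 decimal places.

7.17

Expected count for each of the 5 categories: 120/5 = 24.
χ² = (19−24)²/24 + (29−24)²/24 + (28−24)²/24 + (29−24)²/24 + (15−24)²/24
   = 1.042 + 1.042 + 0.667 + 1.042 + 3.375
Sum = 7.17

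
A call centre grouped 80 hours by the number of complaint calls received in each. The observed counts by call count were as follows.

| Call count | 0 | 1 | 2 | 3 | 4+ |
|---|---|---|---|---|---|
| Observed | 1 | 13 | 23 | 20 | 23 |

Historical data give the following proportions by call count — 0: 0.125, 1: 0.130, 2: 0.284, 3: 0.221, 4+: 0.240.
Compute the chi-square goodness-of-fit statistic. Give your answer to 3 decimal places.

9.810

Expected counts E_i = n·p_i: 80×0.125 = 10, 80×0.130 = 10.4, 80×0.284 = 22.72, 80×0.221 = 17.68, 80×0.240 = 19.2.
χ² = (1−10)²/10 + (13−10.4)²/10.4 + (23−22.72)²/22.72 + (20−17.68)²/17.68 + (23−19.2)²/19.2
   = 8.1000 + 0.6500 + 0.0035 + 0.3044 + 0.7521
Sum = 9.810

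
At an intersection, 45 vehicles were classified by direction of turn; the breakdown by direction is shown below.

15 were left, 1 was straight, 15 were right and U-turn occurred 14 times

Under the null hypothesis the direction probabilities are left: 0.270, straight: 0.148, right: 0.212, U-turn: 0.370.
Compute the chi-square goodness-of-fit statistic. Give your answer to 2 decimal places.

Expected counts E_i = n·p_i: 45×0.270 = 12.15, 45×0.148 = 6.66, 45×0.212 = 9.54, 45×0.370 = 16.65.
cat           O        E   (O−E)²/E
left         15    12.15      0.669
straight      1     6.66      4.810
right        15     9.54      3.125
U-turn       14    16.65      0.422
Sum = 9.03

9.03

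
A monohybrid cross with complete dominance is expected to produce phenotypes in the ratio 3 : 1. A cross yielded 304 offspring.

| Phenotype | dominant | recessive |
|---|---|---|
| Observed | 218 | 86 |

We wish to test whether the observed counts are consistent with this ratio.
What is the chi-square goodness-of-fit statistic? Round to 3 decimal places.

Ratio total = 4. Expected counts: 304×3/4 = 228, 304×1/4 = 76.
dominant: (218 − 228)²/228 = 100/228 = 0.4386
recessive: (86 − 76)²/76 = 100/76 = 1.3158
Sum = 1.754

1.754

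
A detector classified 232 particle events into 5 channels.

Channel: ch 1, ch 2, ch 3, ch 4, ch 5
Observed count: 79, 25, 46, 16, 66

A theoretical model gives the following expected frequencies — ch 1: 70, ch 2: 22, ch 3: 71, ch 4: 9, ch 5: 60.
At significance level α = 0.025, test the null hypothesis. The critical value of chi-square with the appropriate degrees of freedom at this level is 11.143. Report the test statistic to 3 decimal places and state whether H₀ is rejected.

ch 1: (79 − 70)²/70 = 81/70 = 1.1571
ch 2: (25 − 22)²/22 = 9/22 = 0.4091
ch 3: (46 − 71)²/71 = 625/71 = 8.8028
ch 4: (16 − 9)²/9 = 49/9 = 5.4444
ch 5: (66 − 60)²/60 = 36/60 = 0.6000
Sum = 16.413
df = 4. Since 16.413 > 11.143, we reject H₀.

16.413; reject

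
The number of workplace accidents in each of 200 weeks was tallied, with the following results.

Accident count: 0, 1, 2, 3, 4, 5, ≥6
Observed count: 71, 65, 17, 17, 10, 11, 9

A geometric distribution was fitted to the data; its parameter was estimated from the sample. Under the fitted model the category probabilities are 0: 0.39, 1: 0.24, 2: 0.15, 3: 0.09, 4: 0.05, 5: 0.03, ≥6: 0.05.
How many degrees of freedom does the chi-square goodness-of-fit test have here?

There are k = 7 categories and 1 parameter estimated from the data, so df = 7 − 1 − 1 = 5.

5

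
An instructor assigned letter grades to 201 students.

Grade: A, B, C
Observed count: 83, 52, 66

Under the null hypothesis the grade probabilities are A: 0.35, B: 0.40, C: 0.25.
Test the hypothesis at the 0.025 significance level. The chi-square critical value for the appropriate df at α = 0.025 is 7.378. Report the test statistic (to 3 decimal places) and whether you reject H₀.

Expected counts E_i = n·p_i: 201×0.35 = 70.35, 201×0.40 = 80.4, 201×0.25 = 50.25.
χ² = (83−70.35)²/70.35 + (52−80.4)²/80.4 + (66−50.25)²/50.25
   = 2.2747 + 10.0318 + 4.9366
Sum = 17.243
df = 2. Since 17.243 > 7.378, we reject H₀.

17.243; reject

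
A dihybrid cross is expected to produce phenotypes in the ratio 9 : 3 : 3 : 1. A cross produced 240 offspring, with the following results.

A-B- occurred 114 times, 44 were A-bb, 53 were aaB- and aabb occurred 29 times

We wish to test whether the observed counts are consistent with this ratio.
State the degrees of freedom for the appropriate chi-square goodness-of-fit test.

3

There are k = 4 categories and no parameters were estimated from the data, so df = 4 − 1 = 3.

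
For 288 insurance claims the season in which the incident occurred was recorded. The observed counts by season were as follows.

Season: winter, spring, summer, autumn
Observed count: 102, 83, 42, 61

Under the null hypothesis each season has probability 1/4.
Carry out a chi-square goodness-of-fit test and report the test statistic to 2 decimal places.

28.36

Under H₀ each category has probability 1/4, so each expected count is 288/4 = 72.
winter: (102 − 72)²/72 = 900/72 = 12.500
spring: (83 − 72)²/72 = 121/72 = 1.681
summer: (42 − 72)²/72 = 900/72 = 12.500
autumn: (61 − 72)²/72 = 121/72 = 1.681
Sum = 28.36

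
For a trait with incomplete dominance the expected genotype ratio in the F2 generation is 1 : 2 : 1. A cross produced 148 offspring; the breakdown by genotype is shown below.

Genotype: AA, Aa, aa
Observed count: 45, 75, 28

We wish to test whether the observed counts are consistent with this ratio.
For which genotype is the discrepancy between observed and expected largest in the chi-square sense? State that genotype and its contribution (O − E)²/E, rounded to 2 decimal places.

Ratio total = 4. Expected counts: 148×1/4 = 37, 148×2/4 = 74, 148×1/4 = 37.
cat         O        E   (O−E)²/E
AA         45       37      1.730
Aa         75       74      0.014
aa         28       37      2.189
The largest term is for aa: 2.19.

aa, 2.19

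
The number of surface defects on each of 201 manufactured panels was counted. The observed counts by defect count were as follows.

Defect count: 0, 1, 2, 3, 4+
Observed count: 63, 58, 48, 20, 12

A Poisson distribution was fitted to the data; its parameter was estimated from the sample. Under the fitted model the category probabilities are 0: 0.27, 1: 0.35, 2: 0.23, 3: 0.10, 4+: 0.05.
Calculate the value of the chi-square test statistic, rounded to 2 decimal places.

4.02

Expected counts E_i = n·p_i: 201×0.27 = 54.27, 201×0.35 = 70.35, 201×0.23 = 46.23, 201×0.10 = 20.1, 201×0.05 = 10.05.
cat         O        E   (O−E)²/E
0          63    54.27      1.404
1          58    70.35      2.168
2          48    46.23      0.068
3          20     20.1      0.000
4+         12    10.05      0.378
Sum = 4.02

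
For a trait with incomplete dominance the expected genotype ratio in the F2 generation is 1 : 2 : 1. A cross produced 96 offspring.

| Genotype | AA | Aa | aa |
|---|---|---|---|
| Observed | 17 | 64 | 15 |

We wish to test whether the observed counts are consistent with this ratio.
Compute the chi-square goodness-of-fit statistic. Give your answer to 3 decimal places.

Ratio total = 4. Expected counts: 96×1/4 = 24, 96×2/4 = 48, 96×1/4 = 24.
χ² = (17−24)²/24 + (64−48)²/48 + (15−24)²/24
   = 2.0417 + 5.3333 + 3.3750
Sum = 10.750

10.750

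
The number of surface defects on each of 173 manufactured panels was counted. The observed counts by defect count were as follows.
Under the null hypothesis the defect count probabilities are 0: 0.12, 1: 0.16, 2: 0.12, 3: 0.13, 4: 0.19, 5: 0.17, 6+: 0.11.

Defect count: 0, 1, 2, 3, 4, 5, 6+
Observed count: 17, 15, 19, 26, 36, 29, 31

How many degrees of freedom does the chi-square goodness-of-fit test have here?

There are k = 7 categories and no parameters were estimated from the data, so df = 7 − 1 = 6.

6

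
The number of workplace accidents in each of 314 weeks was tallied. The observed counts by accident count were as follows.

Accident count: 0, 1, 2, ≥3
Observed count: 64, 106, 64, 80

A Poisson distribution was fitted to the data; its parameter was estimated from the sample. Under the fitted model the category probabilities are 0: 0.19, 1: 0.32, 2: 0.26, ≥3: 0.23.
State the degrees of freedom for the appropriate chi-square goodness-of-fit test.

2

There are k = 4 categories and 1 parameter estimated from the data, so df = 4 − 1 − 1 = 2.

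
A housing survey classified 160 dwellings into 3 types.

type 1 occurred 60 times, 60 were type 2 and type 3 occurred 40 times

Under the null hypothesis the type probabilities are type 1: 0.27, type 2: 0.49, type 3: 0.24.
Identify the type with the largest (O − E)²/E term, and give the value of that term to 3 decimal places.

Expected counts E_i = n·p_i: 160×0.27 = 43.2, 160×0.49 = 78.4, 160×0.24 = 38.4.
type 1: (60 − 43.2)²/43.2 = 282.24/43.2 = 6.5333
type 2: (60 − 78.4)²/78.4 = 338.56/78.4 = 4.3184
type 3: (40 − 38.4)²/38.4 = 2.56/38.4 = 0.0667
The largest term is for type 1: 6.533.

type 1, 6.533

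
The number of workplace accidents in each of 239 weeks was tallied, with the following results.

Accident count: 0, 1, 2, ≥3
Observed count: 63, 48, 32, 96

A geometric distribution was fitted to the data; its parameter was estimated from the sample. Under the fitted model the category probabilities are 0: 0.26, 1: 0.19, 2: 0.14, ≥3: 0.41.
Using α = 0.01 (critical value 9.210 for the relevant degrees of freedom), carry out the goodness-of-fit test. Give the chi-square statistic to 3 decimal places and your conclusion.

Expected counts E_i = n·p_i: 239×0.26 = 62.14, 239×0.19 = 45.41, 239×0.14 = 33.46, 239×0.41 = 97.99.
χ² = (63−62.14)²/62.14 + (48−45.41)²/45.41 + (32−33.46)²/33.46 + (96−97.99)²/97.99
   = 0.0119 + 0.1477 + 0.0637 + 0.0404
Sum = 0.264
df = 2. Since 0.264 < 9.210, we do not reject H₀.

0.264; do not reject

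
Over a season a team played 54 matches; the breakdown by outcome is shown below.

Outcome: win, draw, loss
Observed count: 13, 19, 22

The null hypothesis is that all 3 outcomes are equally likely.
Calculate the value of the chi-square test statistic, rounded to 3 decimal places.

Under H₀ each category has probability 1/3, so each expected count is 54/3 = 18.
cat         O        E   (O−E)²/E
win        13       18     1.3889
draw       19       18     0.0556
loss       22       18     0.8889
Sum = 2.333

2.333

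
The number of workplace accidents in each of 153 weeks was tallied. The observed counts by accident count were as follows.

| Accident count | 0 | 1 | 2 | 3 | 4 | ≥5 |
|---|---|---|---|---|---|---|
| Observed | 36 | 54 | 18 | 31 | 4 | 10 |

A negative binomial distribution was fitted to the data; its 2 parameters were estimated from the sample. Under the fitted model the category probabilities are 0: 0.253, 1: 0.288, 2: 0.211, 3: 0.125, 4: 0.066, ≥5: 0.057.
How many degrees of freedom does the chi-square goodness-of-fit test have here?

There are k = 6 categories and 2 parameters estimated from the data, so df = 6 − 1 − 2 = 3.

3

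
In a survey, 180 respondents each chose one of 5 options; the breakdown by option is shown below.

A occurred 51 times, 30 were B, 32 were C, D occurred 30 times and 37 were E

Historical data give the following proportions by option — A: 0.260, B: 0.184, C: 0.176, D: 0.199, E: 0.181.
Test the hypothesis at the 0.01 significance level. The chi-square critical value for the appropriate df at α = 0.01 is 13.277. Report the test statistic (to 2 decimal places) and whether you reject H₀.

2.22; do not reject

Expected counts E_i = n·p_i: 180×0.260 = 46.8, 180×0.184 = 33.12, 180×0.176 = 31.68, 180×0.199 = 35.82, 180×0.181 = 32.58.
cat         O        E   (O−E)²/E
A          51     46.8      0.377
B          30    33.12      0.294
C          32    31.68      0.003
D          30    35.82      0.946
E          37    32.58      0.600
Sum = 2.22
df = 4. Since 2.22 < 13.277, we do not reject H₀.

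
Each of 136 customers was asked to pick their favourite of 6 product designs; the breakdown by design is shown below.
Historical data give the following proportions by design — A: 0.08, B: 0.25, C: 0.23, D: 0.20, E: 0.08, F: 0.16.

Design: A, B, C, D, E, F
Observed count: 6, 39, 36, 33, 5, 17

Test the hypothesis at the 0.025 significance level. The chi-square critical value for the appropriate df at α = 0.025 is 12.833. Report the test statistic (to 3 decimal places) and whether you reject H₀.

9.092; do not reject

Expected counts E_i = n·p_i: 136×0.08 = 10.88, 136×0.25 = 34, 136×0.23 = 31.28, 136×0.20 = 27.2, 136×0.08 = 10.88, 136×0.16 = 21.76.
χ² = (6−10.88)²/10.88 + (39−34)²/34 + (36−31.28)²/31.28 + (33−27.2)²/27.2 + (5−10.88)²/10.88 + (17−21.76)²/21.76
   = 2.1888 + 0.7353 + 0.7122 + 1.2368 + 3.1778 + 1.0413
Sum = 9.092
df = 5. Since 9.092 < 12.833, we do not reject H₀.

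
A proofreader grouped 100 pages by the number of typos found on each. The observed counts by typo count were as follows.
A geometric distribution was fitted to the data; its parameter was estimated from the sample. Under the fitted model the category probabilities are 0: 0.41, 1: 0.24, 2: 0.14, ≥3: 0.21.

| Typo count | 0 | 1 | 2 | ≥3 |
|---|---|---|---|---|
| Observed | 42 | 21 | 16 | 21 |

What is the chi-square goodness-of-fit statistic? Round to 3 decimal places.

0.685

Expected counts E_i = n·p_i: 100×0.41 = 41, 100×0.24 = 24, 100×0.14 = 14, 100×0.21 = 21.
χ² = (42−41)²/41 + (21−24)²/24 + (16−14)²/14 + (21−21)²/21
   = 0.0244 + 0.3750 + 0.2857 + 0.0000
Sum = 0.685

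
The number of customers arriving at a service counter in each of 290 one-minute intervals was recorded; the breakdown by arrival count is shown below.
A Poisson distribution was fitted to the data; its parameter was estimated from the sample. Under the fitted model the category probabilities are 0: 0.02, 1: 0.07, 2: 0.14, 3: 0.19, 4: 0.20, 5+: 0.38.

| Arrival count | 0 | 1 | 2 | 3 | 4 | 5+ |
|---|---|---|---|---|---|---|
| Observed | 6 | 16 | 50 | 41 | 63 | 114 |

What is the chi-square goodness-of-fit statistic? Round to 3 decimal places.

7.264

Expected counts E_i = n·p_i: 290×0.02 = 5.8, 290×0.07 = 20.3, 290×0.14 = 40.6, 290×0.19 = 55.1, 290×0.20 = 58, 290×0.38 = 110.2.
χ² = (6−5.8)²/5.8 + (16−20.3)²/20.3 + (50−40.6)²/40.6 + (41−55.1)²/55.1 + (63−58)²/58 + (114−110.2)²/110.2
   = 0.0069 + 0.9108 + 2.1764 + 3.6082 + 0.4310 + 0.1310
Sum = 7.264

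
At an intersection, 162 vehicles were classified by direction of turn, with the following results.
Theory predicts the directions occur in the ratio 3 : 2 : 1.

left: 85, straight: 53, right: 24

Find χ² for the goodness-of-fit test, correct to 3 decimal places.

Ratio total = 6. Expected counts: 162×3/6 = 81, 162×2/6 = 54, 162×1/6 = 27.
left: (85 − 81)²/81 = 16/81 = 0.1975
straight: (53 − 54)²/54 = 1/54 = 0.0185
right: (24 − 27)²/27 = 9/27 = 0.3333
Sum = 0.549

0.549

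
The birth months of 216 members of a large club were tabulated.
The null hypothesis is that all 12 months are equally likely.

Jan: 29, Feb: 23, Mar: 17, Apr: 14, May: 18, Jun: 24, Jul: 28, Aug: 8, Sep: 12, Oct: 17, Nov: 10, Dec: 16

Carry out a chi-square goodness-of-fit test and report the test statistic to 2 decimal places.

Under H₀ each category has probability 1/12, so each expected count is 216/12 = 18.
Jan: (29 − 18)²/18 = 121/18 = 6.722
Feb: (23 − 18)²/18 = 25/18 = 1.389
Mar: (17 − 18)²/18 = 1/18 = 0.056
Apr: (14 − 18)²/18 = 16/18 = 0.889
May: (18 − 18)²/18 = 0/18 = 0.000
Jun: (24 − 18)²/18 = 36/18 = 2.000
Jul: (28 − 18)²/18 = 100/18 = 5.556
Aug: (8 − 18)²/18 = 100/18 = 5.556
Sep: (12 − 18)²/18 = 36/18 = 2.000
Oct: (17 − 18)²/18 = 1/18 = 0.056
Nov: (10 − 18)²/18 = 64/18 = 3.556
Dec: (16 − 18)²/18 = 4/18 = 0.222
Sum = 28.00

28.00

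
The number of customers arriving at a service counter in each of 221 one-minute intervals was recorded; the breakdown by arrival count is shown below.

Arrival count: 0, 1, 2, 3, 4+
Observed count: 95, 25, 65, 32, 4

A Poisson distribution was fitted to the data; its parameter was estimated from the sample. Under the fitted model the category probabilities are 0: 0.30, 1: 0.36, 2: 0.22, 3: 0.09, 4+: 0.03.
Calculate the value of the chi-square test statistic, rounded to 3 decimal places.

63.774

Expected counts E_i = n·p_i: 221×0.30 = 66.3, 221×0.36 = 79.56, 221×0.22 = 48.62, 221×0.09 = 19.89, 221×0.03 = 6.63.
cat         O        E   (O−E)²/E
0          95     66.3    12.4237
1          25    79.56    37.4157
2          65    48.62     5.5184
3          32    19.89     7.3732
4+          4     6.63     1.0433
Sum = 63.774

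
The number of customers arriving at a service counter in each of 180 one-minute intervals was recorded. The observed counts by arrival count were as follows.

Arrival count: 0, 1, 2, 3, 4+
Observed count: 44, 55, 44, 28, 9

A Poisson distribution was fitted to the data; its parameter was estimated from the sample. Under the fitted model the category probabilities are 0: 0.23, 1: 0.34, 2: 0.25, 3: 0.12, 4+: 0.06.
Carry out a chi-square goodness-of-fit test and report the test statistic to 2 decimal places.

3.01

Expected counts E_i = n·p_i: 180×0.23 = 41.4, 180×0.34 = 61.2, 180×0.25 = 45, 180×0.12 = 21.6, 180×0.06 = 10.8.
χ² = (44−41.4)²/41.4 + (55−61.2)²/61.2 + (44−45)²/45 + (28−21.6)²/21.6 + (9−10.8)²/10.8
   = 0.163 + 0.628 + 0.022 + 1.896 + 0.300
Sum = 3.01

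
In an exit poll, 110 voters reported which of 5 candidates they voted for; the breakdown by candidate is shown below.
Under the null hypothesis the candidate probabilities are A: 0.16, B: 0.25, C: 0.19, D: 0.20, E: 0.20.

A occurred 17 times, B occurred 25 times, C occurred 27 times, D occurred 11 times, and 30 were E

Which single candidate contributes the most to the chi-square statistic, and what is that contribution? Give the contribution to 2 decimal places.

D, 5.50

Expected counts E_i = n·p_i: 110×0.16 = 17.6, 110×0.25 = 27.5, 110×0.19 = 20.9, 110×0.20 = 22, 110×0.20 = 22.
A: (17 − 17.6)²/17.6 = 0.36/17.6 = 0.020
B: (25 − 27.5)²/27.5 = 6.25/27.5 = 0.227
C: (27 − 20.9)²/20.9 = 37.21/20.9 = 1.780
D: (11 − 22)²/22 = 121/22 = 5.500
E: (30 − 22)²/22 = 64/22 = 2.909
The largest term is for D: 5.50.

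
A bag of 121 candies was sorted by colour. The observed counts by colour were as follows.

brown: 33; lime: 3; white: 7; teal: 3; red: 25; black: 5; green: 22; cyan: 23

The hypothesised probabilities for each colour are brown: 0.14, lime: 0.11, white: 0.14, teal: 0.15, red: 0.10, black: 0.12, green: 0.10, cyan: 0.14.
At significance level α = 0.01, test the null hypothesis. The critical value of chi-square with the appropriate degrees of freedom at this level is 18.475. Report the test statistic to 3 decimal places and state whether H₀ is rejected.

71.953; reject

Expected counts E_i = n·p_i: 121×0.14 = 16.94, 121×0.11 = 13.31, 121×0.14 = 16.94, 121×0.15 = 18.15, 121×0.10 = 12.1, 121×0.12 = 14.52, 121×0.10 = 12.1, 121×0.14 = 16.94.
brown: (33 − 16.94)²/16.94 = 257.9236/16.94 = 15.2257
lime: (3 − 13.31)²/13.31 = 106.2961/13.31 = 7.9862
white: (7 − 16.94)²/16.94 = 98.8036/16.94 = 5.8326
teal: (3 − 18.15)²/18.15 = 229.5225/18.15 = 12.6459
red: (25 − 12.1)²/12.1 = 166.41/12.1 = 13.7529
black: (5 − 14.52)²/14.52 = 90.6304/14.52 = 6.2418
green: (22 − 12.1)²/12.1 = 98.01/12.1 = 8.1000
cyan: (23 − 16.94)²/16.94 = 36.7236/16.94 = 2.1679
Sum = 71.953
df = 7. Since 71.953 > 18.475, we reject H₀.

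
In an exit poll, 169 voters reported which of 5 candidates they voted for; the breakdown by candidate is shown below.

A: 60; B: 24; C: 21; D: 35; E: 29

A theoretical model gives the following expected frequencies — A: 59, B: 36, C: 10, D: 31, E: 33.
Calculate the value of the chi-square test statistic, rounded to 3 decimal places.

A: (60 − 59)²/59 = 1/59 = 0.0169
B: (24 − 36)²/36 = 144/36 = 4.0000
C: (21 − 10)²/10 = 121/10 = 12.1000
D: (35 − 31)²/31 = 16/31 = 0.5161
E: (29 − 33)²/33 = 16/33 = 0.4848
Sum = 17.118

17.118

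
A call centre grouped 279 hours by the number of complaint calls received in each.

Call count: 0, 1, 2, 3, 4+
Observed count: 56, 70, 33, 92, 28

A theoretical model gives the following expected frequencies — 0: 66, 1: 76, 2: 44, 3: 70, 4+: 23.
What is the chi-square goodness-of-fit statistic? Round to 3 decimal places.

0: (56 − 66)²/66 = 100/66 = 1.5152
1: (70 − 76)²/76 = 36/76 = 0.4737
2: (33 − 44)²/44 = 121/44 = 2.7500
3: (92 − 70)²/70 = 484/70 = 6.9143
4+: (28 − 23)²/23 = 25/23 = 1.0870
Sum = 12.740

12.740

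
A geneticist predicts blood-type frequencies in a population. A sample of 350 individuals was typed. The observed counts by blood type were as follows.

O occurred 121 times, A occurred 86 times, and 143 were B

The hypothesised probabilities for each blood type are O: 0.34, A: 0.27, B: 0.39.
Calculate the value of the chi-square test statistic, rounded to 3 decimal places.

1.108

Expected counts E_i = n·p_i: 350×0.34 = 119, 350×0.27 = 94.5, 350×0.39 = 136.5.
cat         O        E   (O−E)²/E
O         121      119     0.0336
A          86     94.5     0.7646
B         143    136.5     0.3095
Sum = 1.108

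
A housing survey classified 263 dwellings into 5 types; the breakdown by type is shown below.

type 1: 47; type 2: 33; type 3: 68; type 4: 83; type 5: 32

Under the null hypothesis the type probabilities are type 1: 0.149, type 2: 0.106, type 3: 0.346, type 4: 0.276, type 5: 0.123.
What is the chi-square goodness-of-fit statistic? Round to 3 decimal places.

9.808

Expected counts E_i = n·p_i: 263×0.149 = 39.187, 263×0.106 = 27.878, 263×0.346 = 90.998, 263×0.276 = 72.588, 263×0.123 = 32.349.
χ² = (47−39.187)²/39.187 + (33−27.878)²/27.878 + (68−90.998)²/90.998 + (83−72.588)²/72.588 + (32−32.349)²/32.349
   = 1.5577 + 0.9411 + 5.8123 + 1.4935 + 0.0038
Sum = 9.808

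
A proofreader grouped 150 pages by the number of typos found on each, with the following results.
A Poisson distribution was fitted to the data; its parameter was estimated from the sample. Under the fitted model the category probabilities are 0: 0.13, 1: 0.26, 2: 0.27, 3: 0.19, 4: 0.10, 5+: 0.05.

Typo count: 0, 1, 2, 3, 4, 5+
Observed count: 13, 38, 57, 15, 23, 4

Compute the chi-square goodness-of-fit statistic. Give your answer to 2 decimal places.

Expected counts E_i = n·p_i: 150×0.13 = 19.5, 150×0.26 = 39, 150×0.27 = 40.5, 150×0.19 = 28.5, 150×0.10 = 15, 150×0.05 = 7.5.
0: (13 − 19.5)²/19.5 = 42.25/19.5 = 2.167
1: (38 − 39)²/39 = 1/39 = 0.026
2: (57 − 40.5)²/40.5 = 272.25/40.5 = 6.722
3: (15 − 28.5)²/28.5 = 182.25/28.5 = 6.395
4: (23 − 15)²/15 = 64/15 = 4.267
5+: (4 − 7.5)²/7.5 = 12.25/7.5 = 1.633
Sum = 21.21

21.21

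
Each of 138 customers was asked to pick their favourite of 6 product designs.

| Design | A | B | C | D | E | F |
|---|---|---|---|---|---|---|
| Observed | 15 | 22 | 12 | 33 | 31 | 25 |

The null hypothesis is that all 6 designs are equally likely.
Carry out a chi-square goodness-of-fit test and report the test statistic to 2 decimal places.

Expected count for each of the 6 categories: 138/6 = 23.
χ² = (15−23)²/23 + (22−23)²/23 + (12−23)²/23 + (33−23)²/23 + (31−23)²/23 + (25−23)²/23
   = 2.783 + 0.043 + 5.261 + 4.348 + 2.783 + 0.174
Sum = 15.39

15.39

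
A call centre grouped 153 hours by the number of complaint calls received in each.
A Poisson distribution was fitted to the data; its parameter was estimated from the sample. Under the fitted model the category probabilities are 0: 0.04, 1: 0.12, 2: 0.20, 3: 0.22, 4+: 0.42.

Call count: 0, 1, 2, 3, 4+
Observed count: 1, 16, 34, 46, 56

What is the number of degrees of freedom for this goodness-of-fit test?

There are k = 5 categories and 1 parameter estimated from the data, so df = 5 − 1 − 1 = 3.

3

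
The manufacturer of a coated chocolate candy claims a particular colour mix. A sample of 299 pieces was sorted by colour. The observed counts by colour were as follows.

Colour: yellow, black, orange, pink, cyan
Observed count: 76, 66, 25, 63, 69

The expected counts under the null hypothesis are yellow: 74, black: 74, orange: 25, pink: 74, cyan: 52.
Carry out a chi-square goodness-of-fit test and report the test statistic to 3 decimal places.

8.112

cat         O        E   (O−E)²/E
yellow     76       74     0.0541
black      66       74     0.8649
orange     25       25     0.0000
pink       63       74     1.6351
cyan       69       52     5.5577
Sum = 8.112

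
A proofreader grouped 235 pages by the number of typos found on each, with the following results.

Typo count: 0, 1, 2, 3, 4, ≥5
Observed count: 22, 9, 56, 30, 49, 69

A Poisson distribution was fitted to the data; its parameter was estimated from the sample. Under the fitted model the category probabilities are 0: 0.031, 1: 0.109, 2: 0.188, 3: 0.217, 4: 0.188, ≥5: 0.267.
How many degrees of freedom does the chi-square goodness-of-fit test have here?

4

There are k = 6 categories and 1 parameter estimated from the data, so df = 6 − 1 − 1 = 4.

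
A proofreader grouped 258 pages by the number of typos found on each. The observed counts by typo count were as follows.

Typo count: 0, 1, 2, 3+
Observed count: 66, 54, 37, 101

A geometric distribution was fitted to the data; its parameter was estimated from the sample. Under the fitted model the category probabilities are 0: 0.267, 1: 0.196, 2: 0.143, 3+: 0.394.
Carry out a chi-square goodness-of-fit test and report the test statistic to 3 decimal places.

Expected counts E_i = n·p_i: 258×0.267 = 68.886, 258×0.196 = 50.568, 258×0.143 = 36.894, 258×0.394 = 101.652.
0: (66 − 68.886)²/68.886 = 8.328996/68.886 = 0.1209
1: (54 − 50.568)²/50.568 = 11.778624/50.568 = 0.2329
2: (37 − 36.894)²/36.894 = 0.011236/36.894 = 0.0003
3+: (101 − 101.652)²/101.652 = 0.425104/101.652 = 0.0042
Sum = 0.358

0.358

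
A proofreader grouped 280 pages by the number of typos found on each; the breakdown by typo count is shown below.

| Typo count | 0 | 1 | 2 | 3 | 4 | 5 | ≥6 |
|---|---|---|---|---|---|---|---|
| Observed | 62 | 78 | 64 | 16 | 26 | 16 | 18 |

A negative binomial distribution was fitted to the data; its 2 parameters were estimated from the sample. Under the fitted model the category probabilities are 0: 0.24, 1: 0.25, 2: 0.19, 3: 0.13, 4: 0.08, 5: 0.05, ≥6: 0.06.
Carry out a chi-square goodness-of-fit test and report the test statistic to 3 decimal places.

15.892

Expected counts E_i = n·p_i: 280×0.24 = 67.2, 280×0.25 = 70, 280×0.19 = 53.2, 280×0.13 = 36.4, 280×0.08 = 22.4, 280×0.05 = 14, 280×0.06 = 16.8.
χ² = (62−67.2)²/67.2 + (78−70)²/70 + (64−53.2)²/53.2 + (16−36.4)²/36.4 + (26−22.4)²/22.4 + (16−14)²/14 + (18−16.8)²/16.8
   = 0.4024 + 0.9143 + 2.1925 + 11.4330 + 0.5786 + 0.2857 + 0.0857
Sum = 15.892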